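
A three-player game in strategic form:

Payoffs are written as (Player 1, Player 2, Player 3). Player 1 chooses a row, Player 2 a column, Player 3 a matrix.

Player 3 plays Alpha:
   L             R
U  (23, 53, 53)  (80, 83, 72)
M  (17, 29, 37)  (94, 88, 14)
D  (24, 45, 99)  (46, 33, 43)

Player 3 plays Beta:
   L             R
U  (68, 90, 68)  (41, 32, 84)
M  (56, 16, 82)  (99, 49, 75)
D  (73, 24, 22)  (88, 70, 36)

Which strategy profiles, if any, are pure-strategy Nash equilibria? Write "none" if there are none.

(M, R, Beta), (D, L, Alpha)

For each player, find the best response to each opponent profile; mutual best responses are the pure NE.
Player 1 against (L, Alpha): payoffs 23, 17, 24 → best response D.
Player 1 against (L, Beta): payoffs 68, 56, 73 → best response D.
Player 1 against (R, Alpha): payoffs 80, 94, 46 → best response M.
Player 1 against (R, Beta): payoffs 41, 99, 88 → best response M.
Player 2 against (U, Alpha): payoffs 53, 83 → best response R.
Player 2 against (U, Beta): payoffs 90, 32 → best response L.
Player 2 against (M, Alpha): payoffs 29, 88 → best response R.
Player 2 against (M, Beta): payoffs 16, 49 → best response R.
Player 2 against (D, Alpha): payoffs 45, 33 → best response L.
Player 2 against (D, Beta): payoffs 24, 70 → best response R.
Player 3 against (U, L): payoffs 53, 68 → best response Beta.
Player 3 against (U, R): payoffs 72, 84 → best response Beta.
Player 3 against (M, L): payoffs 37, 82 → best response Beta.
Player 3 against (M, R): payoffs 14, 75 → best response Beta.
Player 3 against (D, L): payoffs 99, 22 → best response Alpha.
Player 3 against (D, R): payoffs 43, 36 → best response Alpha.
Mutual best responses: (M, R, Beta); (D, L, Alpha).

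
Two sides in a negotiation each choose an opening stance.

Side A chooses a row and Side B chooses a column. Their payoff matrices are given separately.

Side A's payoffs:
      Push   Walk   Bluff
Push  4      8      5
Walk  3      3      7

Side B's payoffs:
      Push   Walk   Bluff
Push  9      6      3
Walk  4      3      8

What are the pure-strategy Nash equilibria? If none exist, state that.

Pure-strategy Nash equilibria: (Push, Push) and (Walk, Bluff)

Side A against Push: payoffs 4, 3 → best response Push.
Side A against Walk: payoffs 8, 3 → best response Push.
Side A against Bluff: payoffs 5, 7 → best response Walk.
Side B against Push: payoffs 9, 6, 3 → best response Push.
Side B against Walk: payoffs 4, 3, 8 → best response Bluff.
Mutual best responses: (Push, Push); (Walk, Bluff).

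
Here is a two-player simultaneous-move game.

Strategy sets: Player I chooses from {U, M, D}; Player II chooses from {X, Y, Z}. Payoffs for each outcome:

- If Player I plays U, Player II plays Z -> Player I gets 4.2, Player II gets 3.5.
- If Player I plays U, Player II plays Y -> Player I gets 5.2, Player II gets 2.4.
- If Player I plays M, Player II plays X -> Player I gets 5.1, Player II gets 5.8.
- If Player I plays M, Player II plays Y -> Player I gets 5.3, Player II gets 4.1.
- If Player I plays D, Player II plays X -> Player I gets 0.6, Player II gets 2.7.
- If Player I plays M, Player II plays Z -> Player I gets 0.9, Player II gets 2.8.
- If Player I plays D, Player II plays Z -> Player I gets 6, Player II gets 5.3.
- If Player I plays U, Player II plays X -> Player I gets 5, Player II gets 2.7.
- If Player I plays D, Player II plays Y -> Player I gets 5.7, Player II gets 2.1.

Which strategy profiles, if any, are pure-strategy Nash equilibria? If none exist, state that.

(U, X): Player I can switch to M (5 → 5.1). Not NE.
(U, Y): Player I can switch to M (5.2 → 5.3). Not NE.
(U, Z): Player I can switch to D (4.2 → 6). Not NE.
(M, X): Player I gets 5.1, best alternative 5; Player II gets 5.8, best alternative 4.1. No profitable deviation — NE.
(M, Y): Player I can switch to D (5.3 → 5.7). Not NE.
(M, Z): Player I can switch to U (0.9 → 4.2). Not NE.
(D, X): Player I can switch to U (0.6 → 5). Not NE.
(D, Y): Player II can switch to X (2.1 → 2.7). Not NE.
(D, Z): Player I gets 6, best alternative 4.2; Player II gets 5.3, best alternative 2.7. No profitable deviation — NE.

(M, X), (D, Z)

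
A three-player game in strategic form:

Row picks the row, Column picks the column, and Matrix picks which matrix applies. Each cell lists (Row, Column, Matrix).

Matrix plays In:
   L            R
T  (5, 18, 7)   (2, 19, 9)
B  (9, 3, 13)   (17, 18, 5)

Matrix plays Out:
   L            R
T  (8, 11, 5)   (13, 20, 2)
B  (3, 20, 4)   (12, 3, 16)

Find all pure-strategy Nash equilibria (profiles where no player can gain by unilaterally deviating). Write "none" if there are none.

Row against (L, In): payoffs 5, 9 → best response B.
Row against (L, Out): payoffs 8, 3 → best response T.
Row against (R, In): payoffs 2, 17 → best response B.
Row against (R, Out): payoffs 13, 12 → best response T.
Column against (T, In): payoffs 18, 19 → best response R.
Column against (T, Out): payoffs 11, 20 → best response R.
Column against (B, In): payoffs 3, 18 → best response R.
Column against (B, Out): payoffs 20, 3 → best response L.
Matrix against (T, L): payoffs 7, 5 → best response In.
Matrix against (T, R): payoffs 9, 2 → best response In.
Matrix against (B, L): payoffs 13, 4 → best response In.
Matrix against (B, R): payoffs 5, 16 → best response Out.
No profile is a mutual best response for all players.

none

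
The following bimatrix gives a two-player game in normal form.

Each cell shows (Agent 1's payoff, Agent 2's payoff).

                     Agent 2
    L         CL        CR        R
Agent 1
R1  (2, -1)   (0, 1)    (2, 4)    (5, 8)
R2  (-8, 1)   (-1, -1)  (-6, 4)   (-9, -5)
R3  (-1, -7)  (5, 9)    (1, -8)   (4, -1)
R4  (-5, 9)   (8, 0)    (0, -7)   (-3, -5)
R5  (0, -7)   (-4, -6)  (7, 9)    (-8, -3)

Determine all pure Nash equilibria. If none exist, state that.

Mark each player's best response to every combination of opponents' strategies; a profile where every player is best-responding is a pure Nash equilibrium.
Agent 1 against L: payoffs 2, -8, -1, -5, 0 → best response R1.
Agent 1 against CL: payoffs 0, -1, 5, 8, -4 → best response R4.
Agent 1 against CR: payoffs 2, -6, 1, 0, 7 → best response R5.
Agent 1 against R: payoffs 5, -9, 4, -3, -8 → best response R1.
Agent 2 against R1: payoffs -1, 1, 4, 8 → best response R.
Agent 2 against R2: payoffs 1, -1, 4, -5 → best response CR.
Agent 2 against R3: payoffs -7, 9, -8, -1 → best response CL.
Agent 2 against R4: payoffs 9, 0, -7, -5 → best response L.
Agent 2 against R5: payoffs -7, -6, 9, -3 → best response CR.
Mutual best responses: (R1, R); (R5, CR).

(R1, R); (R5, CR)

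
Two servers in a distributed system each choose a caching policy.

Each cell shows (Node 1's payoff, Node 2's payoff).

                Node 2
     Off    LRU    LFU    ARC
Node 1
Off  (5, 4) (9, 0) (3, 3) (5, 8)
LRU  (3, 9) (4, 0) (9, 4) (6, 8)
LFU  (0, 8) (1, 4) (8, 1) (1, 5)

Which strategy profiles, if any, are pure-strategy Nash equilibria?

none

(Off, Off): Node 2 can switch to ARC (4 → 8). Not NE.
(Off, LRU): Node 2 can switch to Off (0 → 4). Not NE.
(Off, LFU): Node 1 can switch to LRU (3 → 9). Not NE.
(Off, ARC): Node 1 can switch to LRU (5 → 6). Not NE.
(LRU, Off): Node 1 can switch to Off (3 → 5). Not NE.
(LRU, LRU): Node 1 can switch to Off (4 → 9). Not NE.
(LRU, LFU): Node 2 can switch to Off (4 → 9). Not NE.
(LRU, ARC): Node 2 can switch to Off (8 → 9). Not NE.
(LFU, Off): Node 1 can switch to Off (0 → 5). Not NE.
(LFU, LRU): Node 1 can switch to Off (1 → 9). Not NE.
(The remaining 2 profiles each have a profitable deviation by the same check.)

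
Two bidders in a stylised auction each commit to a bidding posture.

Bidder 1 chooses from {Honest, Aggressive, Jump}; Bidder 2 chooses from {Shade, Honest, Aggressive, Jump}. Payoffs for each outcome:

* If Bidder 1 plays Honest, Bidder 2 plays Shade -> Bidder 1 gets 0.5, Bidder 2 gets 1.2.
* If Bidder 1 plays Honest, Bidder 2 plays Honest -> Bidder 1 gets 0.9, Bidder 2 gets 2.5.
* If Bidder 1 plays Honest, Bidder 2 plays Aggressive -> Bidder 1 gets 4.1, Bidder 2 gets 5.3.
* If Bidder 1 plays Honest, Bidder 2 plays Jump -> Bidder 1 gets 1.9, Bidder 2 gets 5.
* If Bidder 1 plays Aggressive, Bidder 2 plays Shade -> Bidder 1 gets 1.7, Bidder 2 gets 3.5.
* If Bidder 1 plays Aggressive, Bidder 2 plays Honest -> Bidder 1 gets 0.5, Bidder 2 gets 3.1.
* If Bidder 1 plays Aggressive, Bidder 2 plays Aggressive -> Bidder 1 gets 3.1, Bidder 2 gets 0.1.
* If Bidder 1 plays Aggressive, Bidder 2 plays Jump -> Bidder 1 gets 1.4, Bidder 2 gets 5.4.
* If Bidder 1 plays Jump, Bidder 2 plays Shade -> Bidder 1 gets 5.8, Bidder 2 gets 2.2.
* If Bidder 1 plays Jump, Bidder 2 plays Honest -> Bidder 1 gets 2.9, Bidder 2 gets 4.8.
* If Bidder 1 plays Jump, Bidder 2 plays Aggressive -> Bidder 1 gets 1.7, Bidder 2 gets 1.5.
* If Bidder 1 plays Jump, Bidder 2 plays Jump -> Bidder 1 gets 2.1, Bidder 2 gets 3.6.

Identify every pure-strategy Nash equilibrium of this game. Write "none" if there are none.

Bidder 1 against Shade: payoffs 0.5, 1.7, 5.8 → best response Jump.
Bidder 1 against Honest: payoffs 0.9, 0.5, 2.9 → best response Jump.
Bidder 1 against Aggressive: payoffs 4.1, 3.1, 1.7 → best response Honest.
Bidder 1 against Jump: payoffs 1.9, 1.4, 2.1 → best response Jump.
Bidder 2 against Honest: payoffs 1.2, 2.5, 5.3, 5 → best response Aggressive.
Bidder 2 against Aggressive: payoffs 3.5, 3.1, 0.1, 5.4 → best response Jump.
Bidder 2 against Jump: payoffs 2.2, 4.8, 1.5, 3.6 → best response Honest.
Mutual best responses: (Honest, Aggressive); (Jump, Honest).

Pure-strategy Nash equilibria: (Honest, Aggressive), (Jump, Honest)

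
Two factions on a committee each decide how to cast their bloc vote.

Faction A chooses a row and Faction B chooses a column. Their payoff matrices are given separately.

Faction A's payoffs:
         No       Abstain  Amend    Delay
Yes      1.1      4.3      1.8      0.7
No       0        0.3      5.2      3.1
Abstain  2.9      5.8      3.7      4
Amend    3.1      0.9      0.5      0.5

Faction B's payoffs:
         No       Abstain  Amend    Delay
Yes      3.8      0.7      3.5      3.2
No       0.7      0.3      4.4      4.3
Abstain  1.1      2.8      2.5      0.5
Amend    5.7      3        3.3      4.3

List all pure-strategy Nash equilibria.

(No, Amend) and (Abstain, Abstain) and (Amend, No)

Check each profile: it is a Nash equilibrium iff no player can strictly gain by switching unilaterally.
(Yes, No): Faction A can switch to Abstain (1.1 → 2.9). Not NE.
(Yes, Abstain): Faction A can switch to Abstain (4.3 → 5.8). Not NE.
(Yes, Amend): Faction A can switch to No (1.8 → 5.2). Not NE.
(Yes, Delay): Faction A can switch to No (0.7 → 3.1). Not NE.
(No, No): Faction A can switch to Yes (0 → 1.1). Not NE.
(No, Abstain): Faction A can switch to Yes (0.3 → 4.3). Not NE.
(No, Amend): Faction A gets 5.2, best alternative 3.7; Faction B gets 4.4, best alternative 4.3. No profitable deviation — NE.
(No, Delay): Faction A can switch to Abstain (3.1 → 4). Not NE.
(Abstain, No): Faction A can switch to Amend (2.9 → 3.1). Not NE.
(Abstain, Abstain): Faction A gets 5.8, best alternative 4.3; Faction B gets 2.8, best alternative 2.5. No profitable deviation — NE.
(Abstain, Amend): Faction A can switch to No (3.7 → 5.2). Not NE.
(Abstain, Delay): Faction B can switch to No (0.5 → 1.1). Not NE.
(Amend, No): Faction A gets 3.1, best alternative 2.9; Faction B gets 5.7, best alternative 4.3. No profitable deviation — NE.
(Amend, Abstain): Faction A can switch to Yes (0.9 → 4.3). Not NE.
(Amend, Amend): Faction A can switch to Yes (0.5 → 1.8). Not NE.
(The remaining 1 profile has a profitable deviation by the same check.)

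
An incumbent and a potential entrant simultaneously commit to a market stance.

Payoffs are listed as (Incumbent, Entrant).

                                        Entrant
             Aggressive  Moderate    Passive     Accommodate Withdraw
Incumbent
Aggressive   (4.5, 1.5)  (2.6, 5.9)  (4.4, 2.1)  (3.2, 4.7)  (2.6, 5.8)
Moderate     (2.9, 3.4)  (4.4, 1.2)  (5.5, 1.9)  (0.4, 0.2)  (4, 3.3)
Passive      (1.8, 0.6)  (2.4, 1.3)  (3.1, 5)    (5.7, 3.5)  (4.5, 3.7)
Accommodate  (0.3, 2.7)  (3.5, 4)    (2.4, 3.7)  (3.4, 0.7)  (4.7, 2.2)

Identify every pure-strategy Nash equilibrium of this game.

This game has no pure Nash equilibrium.

For each strategy profile, look for a profitable unilateral deviation.
(Aggressive, Aggressive): Entrant can switch to Moderate (1.5 → 5.9). Not NE.
(Aggressive, Moderate): Incumbent can switch to Moderate (2.6 → 4.4). Not NE.
(Aggressive, Passive): Incumbent can switch to Moderate (4.4 → 5.5). Not NE.
(Aggressive, Accommodate): Incumbent can switch to Passive (3.2 → 5.7). Not NE.
(Aggressive, Withdraw): Incumbent can switch to Moderate (2.6 → 4). Not NE.
(Moderate, Aggressive): Incumbent can switch to Aggressive (2.9 → 4.5). Not NE.
(Moderate, Moderate): Entrant can switch to Aggressive (1.2 → 3.4). Not NE.
(Moderate, Passive): Entrant can switch to Aggressive (1.9 → 3.4). Not NE.
(Moderate, Accommodate): Incumbent can switch to Aggressive (0.4 → 3.2). Not NE.
(Moderate, Withdraw): Incumbent can switch to Passive (4 → 4.5). Not NE.
(The remaining 10 profiles each have a profitable deviation by the same check.)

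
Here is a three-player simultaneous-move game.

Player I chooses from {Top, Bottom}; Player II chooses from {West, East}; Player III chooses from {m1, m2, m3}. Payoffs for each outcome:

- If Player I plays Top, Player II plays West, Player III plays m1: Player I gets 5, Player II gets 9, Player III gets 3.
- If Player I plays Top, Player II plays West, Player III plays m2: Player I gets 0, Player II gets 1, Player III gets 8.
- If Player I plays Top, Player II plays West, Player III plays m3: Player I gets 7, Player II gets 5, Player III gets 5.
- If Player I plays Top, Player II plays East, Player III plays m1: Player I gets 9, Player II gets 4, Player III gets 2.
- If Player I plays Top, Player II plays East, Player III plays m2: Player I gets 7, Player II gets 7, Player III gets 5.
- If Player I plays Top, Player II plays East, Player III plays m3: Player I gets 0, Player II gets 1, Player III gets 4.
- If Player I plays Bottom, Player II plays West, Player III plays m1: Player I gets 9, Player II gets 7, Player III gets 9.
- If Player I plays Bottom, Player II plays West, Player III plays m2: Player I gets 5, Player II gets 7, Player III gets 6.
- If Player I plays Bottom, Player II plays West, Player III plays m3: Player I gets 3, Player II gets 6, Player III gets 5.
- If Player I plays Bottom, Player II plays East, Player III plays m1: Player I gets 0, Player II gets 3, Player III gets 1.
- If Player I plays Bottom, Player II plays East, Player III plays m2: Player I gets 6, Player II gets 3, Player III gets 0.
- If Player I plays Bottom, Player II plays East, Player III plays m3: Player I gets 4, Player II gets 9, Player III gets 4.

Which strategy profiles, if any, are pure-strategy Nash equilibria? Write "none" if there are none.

Player I against (West, m1): payoffs 5, 9 → best response Bottom.
Player I against (West, m2): payoffs 0, 5 → best response Bottom.
Player I against (West, m3): payoffs 7, 3 → best response Top.
Player I against (East, m1): payoffs 9, 0 → best response Top.
Player I against (East, m2): payoffs 7, 6 → best response Top.
Player I against (East, m3): payoffs 0, 4 → best response Bottom.
Player II against (Top, m1): payoffs 9, 4 → best response West.
Player II against (Top, m2): payoffs 1, 7 → best response East.
Player II against (Top, m3): payoffs 5, 1 → best response West.
Player II against (Bottom, m1): payoffs 7, 3 → best response West.
Player II against (Bottom, m2): payoffs 7, 3 → best response West.
Player II against (Bottom, m3): payoffs 6, 9 → best response East.
Player III against (Top, West): payoffs 3, 8, 5 → best response m2.
Player III against (Top, East): payoffs 2, 5, 4 → best response m2.
Player III against (Bottom, West): payoffs 9, 6, 5 → best response m1.
Player III against (Bottom, East): payoffs 1, 0, 4 → best response m3.
Mutual best responses: (Top, East, m2); (Bottom, West, m1); (Bottom, East, m3).

The pure Nash equilibria are (Top, East, m2); (Bottom, West, m1); (Bottom, East, m3).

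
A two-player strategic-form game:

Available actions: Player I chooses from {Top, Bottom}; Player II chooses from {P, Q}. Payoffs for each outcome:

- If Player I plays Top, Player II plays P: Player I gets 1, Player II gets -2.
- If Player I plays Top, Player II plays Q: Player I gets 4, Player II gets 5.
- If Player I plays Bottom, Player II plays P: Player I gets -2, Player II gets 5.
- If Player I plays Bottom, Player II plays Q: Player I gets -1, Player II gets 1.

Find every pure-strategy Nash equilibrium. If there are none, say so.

(Top, P): Player II can switch to Q (-2 → 5). Not NE.
(Top, Q): Player I gets 4, best alternative -1; Player II gets 5, best alternative -2. No profitable deviation — NE.
(Bottom, P): Player I can switch to Top (-2 → 1). Not NE.
(Bottom, Q): Player I can switch to Top (-1 → 4). Not NE.

Pure NE: (Top, Q)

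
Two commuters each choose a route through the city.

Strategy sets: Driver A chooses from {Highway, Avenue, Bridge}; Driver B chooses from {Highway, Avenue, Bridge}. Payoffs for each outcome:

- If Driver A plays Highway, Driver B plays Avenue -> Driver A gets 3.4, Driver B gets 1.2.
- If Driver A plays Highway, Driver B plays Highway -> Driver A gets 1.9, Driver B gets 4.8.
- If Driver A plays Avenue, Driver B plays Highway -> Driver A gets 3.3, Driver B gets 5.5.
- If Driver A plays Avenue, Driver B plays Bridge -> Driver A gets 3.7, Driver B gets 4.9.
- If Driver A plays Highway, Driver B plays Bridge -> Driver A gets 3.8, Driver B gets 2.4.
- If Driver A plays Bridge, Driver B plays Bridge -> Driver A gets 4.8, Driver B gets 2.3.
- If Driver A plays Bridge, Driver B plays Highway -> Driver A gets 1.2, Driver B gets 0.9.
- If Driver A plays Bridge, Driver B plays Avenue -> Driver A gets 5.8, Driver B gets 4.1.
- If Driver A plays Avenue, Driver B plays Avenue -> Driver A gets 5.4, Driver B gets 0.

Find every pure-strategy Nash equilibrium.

The pure Nash equilibria are (Avenue, Highway), (Bridge, Avenue).

Driver A against Highway: payoffs 1.9, 3.3, 1.2 → best response Avenue.
Driver A against Avenue: payoffs 3.4, 5.4, 5.8 → best response Bridge.
Driver A against Bridge: payoffs 3.8, 3.7, 4.8 → best response Bridge.
Driver B against Highway: payoffs 4.8, 1.2, 2.4 → best response Highway.
Driver B against Avenue: payoffs 5.5, 0, 4.9 → best response Highway.
Driver B against Bridge: payoffs 0.9, 4.1, 2.3 → best response Avenue.
Mutual best responses: (Avenue, Highway); (Bridge, Avenue).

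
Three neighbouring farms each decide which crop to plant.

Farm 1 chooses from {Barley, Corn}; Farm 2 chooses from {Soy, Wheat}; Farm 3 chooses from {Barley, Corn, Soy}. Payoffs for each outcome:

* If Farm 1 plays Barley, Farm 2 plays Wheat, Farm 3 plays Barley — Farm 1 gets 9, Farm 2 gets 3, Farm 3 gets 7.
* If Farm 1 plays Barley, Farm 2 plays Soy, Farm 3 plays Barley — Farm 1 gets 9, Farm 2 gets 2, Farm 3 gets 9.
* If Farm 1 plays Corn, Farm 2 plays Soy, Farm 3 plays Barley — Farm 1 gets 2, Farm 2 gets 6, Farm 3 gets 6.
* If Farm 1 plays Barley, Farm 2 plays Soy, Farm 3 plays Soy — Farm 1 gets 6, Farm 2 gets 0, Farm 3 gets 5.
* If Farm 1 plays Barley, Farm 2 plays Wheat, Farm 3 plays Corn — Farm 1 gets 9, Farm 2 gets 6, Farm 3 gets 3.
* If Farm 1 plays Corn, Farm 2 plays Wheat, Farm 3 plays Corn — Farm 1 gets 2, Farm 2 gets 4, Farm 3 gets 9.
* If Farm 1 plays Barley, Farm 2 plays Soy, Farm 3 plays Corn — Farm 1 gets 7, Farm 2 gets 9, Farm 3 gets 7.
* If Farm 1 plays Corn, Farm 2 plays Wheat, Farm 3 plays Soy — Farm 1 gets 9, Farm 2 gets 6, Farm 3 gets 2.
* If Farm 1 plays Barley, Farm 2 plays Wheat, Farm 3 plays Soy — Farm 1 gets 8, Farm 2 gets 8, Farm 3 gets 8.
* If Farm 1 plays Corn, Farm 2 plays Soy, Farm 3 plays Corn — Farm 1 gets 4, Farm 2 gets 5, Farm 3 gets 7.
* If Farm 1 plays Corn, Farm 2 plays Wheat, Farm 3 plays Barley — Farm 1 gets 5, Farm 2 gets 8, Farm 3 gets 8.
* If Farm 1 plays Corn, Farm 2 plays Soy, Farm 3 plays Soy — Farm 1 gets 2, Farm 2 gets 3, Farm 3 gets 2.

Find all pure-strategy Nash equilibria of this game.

There is no pure-strategy Nash equilibrium.

(Barley, Soy, Barley): Farm 2 can switch to Wheat (2 → 3). Not NE.
(Barley, Soy, Corn): Farm 3 can switch to Barley (7 → 9). Not NE.
(Barley, Soy, Soy): Farm 2 can switch to Wheat (0 → 8). Not NE.
(Barley, Wheat, Barley): Farm 3 can switch to Soy (7 → 8). Not NE.
(Barley, Wheat, Corn): Farm 2 can switch to Soy (6 → 9). Not NE.
(Barley, Wheat, Soy): Farm 1 can switch to Corn (8 → 9). Not NE.
(Corn, Soy, Barley): Farm 1 can switch to Barley (2 → 9). Not NE.
(Corn, Soy, Corn): Farm 1 can switch to Barley (4 → 7). Not NE.
(Corn, Soy, Soy): Farm 1 can switch to Barley (2 → 6). Not NE.
(Corn, Wheat, Barley): Farm 1 can switch to Barley (5 → 9). Not NE.
(The remaining 2 profiles each have a profitable deviation by the same check.)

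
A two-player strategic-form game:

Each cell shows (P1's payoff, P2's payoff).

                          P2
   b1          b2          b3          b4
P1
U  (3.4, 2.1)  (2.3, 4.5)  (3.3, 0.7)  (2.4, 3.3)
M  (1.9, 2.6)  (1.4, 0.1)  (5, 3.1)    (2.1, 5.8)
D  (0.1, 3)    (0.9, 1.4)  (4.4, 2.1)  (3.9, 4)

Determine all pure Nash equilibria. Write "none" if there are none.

(U, b2); (D, b4)

(U, b1): P2 can switch to b2 (2.1 → 4.5). Not NE.
(U, b2): P1 gets 2.3, best alternative 1.4; P2 gets 4.5, best alternative 3.3. No profitable deviation — NE.
(U, b3): P1 can switch to M (3.3 → 5). Not NE.
(U, b4): P1 can switch to D (2.4 → 3.9). Not NE.
(M, b1): P1 can switch to U (1.9 → 3.4). Not NE.
(M, b2): P1 can switch to U (1.4 → 2.3). Not NE.
(M, b3): P2 can switch to b4 (3.1 → 5.8). Not NE.
(D, b4): P1 gets 3.9, best alternative 2.4; P2 gets 4, best alternative 3. No profitable deviation — NE.
(The remaining 4 profiles each have a profitable deviation by the same check.)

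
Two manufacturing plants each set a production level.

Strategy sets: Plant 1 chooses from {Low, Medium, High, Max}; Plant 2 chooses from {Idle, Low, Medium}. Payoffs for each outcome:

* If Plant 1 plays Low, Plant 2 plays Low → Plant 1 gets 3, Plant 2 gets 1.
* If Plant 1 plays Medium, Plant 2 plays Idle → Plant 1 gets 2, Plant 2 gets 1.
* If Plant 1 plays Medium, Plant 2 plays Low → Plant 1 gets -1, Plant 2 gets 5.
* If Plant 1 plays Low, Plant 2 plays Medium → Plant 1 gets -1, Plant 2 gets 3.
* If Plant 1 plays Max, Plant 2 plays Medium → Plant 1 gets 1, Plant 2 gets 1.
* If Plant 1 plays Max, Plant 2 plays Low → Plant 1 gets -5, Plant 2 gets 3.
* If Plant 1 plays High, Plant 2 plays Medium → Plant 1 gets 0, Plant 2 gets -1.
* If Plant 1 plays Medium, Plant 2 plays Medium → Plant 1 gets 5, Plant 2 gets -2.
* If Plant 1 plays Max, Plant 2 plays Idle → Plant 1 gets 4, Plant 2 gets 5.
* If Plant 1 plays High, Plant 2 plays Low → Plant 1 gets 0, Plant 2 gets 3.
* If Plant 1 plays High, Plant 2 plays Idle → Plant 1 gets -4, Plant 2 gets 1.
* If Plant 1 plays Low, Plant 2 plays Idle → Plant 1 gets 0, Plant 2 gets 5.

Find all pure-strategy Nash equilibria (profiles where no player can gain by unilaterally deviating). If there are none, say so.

The unique pure-strategy Nash equilibrium is (Max, Idle).

(Low, Idle): Plant 1 can switch to Medium (0 → 2). Not NE.
(Low, Low): Plant 2 can switch to Idle (1 → 5). Not NE.
(Low, Medium): Plant 1 can switch to Medium (-1 → 5). Not NE.
(Medium, Idle): Plant 1 can switch to Max (2 → 4). Not NE.
(Medium, Low): Plant 1 can switch to Low (-1 → 3). Not NE.
(Medium, Medium): Plant 2 can switch to Idle (-2 → 1). Not NE.
(Max, Idle): Plant 1 gets 4, best alternative 2; Plant 2 gets 5, best alternative 3. No profitable deviation — NE.
(The remaining 5 profiles each have a profitable deviation by the same check.)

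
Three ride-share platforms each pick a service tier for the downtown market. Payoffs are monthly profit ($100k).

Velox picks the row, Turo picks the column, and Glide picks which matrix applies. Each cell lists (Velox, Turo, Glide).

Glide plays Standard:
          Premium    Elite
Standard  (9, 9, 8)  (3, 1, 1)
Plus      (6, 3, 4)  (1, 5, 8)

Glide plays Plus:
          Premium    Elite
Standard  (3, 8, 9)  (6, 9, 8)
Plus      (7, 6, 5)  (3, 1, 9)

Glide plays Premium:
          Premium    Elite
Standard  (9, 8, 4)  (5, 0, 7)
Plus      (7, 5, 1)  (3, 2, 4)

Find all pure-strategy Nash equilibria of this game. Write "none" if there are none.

Velox against (Premium, Standard): payoffs 9, 6 → best response Standard.
Velox against (Premium, Plus): payoffs 3, 7 → best response Plus.
Velox against (Premium, Premium): payoffs 9, 7 → best response Standard.
Velox against (Elite, Standard): payoffs 3, 1 → best response Standard.
Velox against (Elite, Plus): payoffs 6, 3 → best response Standard.
Velox against (Elite, Premium): payoffs 5, 3 → best response Standard.
Turo against (Standard, Standard): payoffs 9, 1 → best response Premium.
Turo against (Standard, Plus): payoffs 8, 9 → best response Elite.
Turo against (Standard, Premium): payoffs 8, 0 → best response Premium.
Turo against (Plus, Standard): payoffs 3, 5 → best response Elite.
Turo against (Plus, Plus): payoffs 6, 1 → best response Premium.
Turo against (Plus, Premium): payoffs 5, 2 → best response Premium.
Glide against (Standard, Premium): payoffs 8, 9, 4 → best response Plus.
Glide against (Standard, Elite): payoffs 1, 8, 7 → best response Plus.
Glide against (Plus, Premium): payoffs 4, 5, 1 → best response Plus.
Glide against (Plus, Elite): payoffs 8, 9, 4 → best response Plus.
Mutual best responses: (Standard, Elite, Plus); (Plus, Premium, Plus).

(Standard, Elite, Plus) and (Plus, Premium, Plus)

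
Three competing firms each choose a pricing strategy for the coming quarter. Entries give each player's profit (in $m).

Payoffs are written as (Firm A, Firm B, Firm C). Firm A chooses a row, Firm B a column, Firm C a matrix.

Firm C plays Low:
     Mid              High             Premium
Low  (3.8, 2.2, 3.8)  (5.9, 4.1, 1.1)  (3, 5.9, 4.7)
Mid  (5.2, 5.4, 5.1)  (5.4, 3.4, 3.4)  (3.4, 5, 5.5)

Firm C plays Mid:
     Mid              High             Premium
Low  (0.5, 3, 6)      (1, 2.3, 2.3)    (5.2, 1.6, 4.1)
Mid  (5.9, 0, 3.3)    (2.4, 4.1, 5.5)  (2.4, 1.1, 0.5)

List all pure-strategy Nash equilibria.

(Low, Mid, Low): Firm A can switch to Mid (3.8 → 5.2). Not NE.
(Low, Mid, Mid): Firm A can switch to Mid (0.5 → 5.9). Not NE.
(Low, High, Low): Firm B can switch to Premium (4.1 → 5.9). Not NE.
(Low, High, Mid): Firm A can switch to Mid (1 → 2.4). Not NE.
(Low, Premium, Low): Firm A can switch to Mid (3 → 3.4). Not NE.
(Low, Premium, Mid): Firm B can switch to Mid (1.6 → 3). Not NE.
(Mid, Mid, Low): Firm A gets 5.2, best alternative 3.8; Firm B gets 5.4, best alternative 5; Firm C gets 5.1, best alternative 3.3. No profitable deviation — NE.
(Mid, High, Mid): Firm A gets 2.4, best alternative 1; Firm B gets 4.1, best alternative 1.1; Firm C gets 5.5, best alternative 3.4. No profitable deviation — NE.
(The remaining 4 profiles each have a profitable deviation by the same check.)

The pure Nash equilibria are (Mid, Mid, Low), (Mid, High, Mid).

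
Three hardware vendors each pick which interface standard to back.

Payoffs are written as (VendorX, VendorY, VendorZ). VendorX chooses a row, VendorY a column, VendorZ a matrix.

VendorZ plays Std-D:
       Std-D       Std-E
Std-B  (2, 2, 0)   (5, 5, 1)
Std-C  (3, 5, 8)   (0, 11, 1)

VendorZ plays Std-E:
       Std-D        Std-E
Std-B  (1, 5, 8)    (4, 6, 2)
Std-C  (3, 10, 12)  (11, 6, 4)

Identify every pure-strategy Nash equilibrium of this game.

VendorX against (Std-D, Std-D): payoffs 2, 3 → best response Std-C.
VendorX against (Std-D, Std-E): payoffs 1, 3 → best response Std-C.
VendorX against (Std-E, Std-D): payoffs 5, 0 → best response Std-B.
VendorX against (Std-E, Std-E): payoffs 4, 11 → best response Std-C.
VendorY against (Std-B, Std-D): payoffs 2, 5 → best response Std-E.
VendorY against (Std-B, Std-E): payoffs 5, 6 → best response Std-E.
VendorY against (Std-C, Std-D): payoffs 5, 11 → best response Std-E.
VendorY against (Std-C, Std-E): payoffs 10, 6 → best response Std-D.
VendorZ against (Std-B, Std-D): payoffs 0, 8 → best response Std-E.
VendorZ against (Std-B, Std-E): payoffs 1, 2 → best response Std-E.
VendorZ against (Std-C, Std-D): payoffs 8, 12 → best response Std-E.
VendorZ against (Std-C, Std-E): payoffs 1, 4 → best response Std-E.
Mutual best responses: (Std-C, Std-D, Std-E).

The unique pure-strategy Nash equilibrium is (Std-C, Std-D, Std-E).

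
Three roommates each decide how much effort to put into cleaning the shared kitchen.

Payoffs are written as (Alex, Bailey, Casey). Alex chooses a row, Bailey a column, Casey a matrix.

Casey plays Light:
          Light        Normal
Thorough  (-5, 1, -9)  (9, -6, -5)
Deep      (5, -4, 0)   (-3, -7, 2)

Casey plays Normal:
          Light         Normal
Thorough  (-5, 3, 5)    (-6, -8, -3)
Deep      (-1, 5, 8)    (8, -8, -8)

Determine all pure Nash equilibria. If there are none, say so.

(Thorough, Light, Light): Alex can switch to Deep (-5 → 5). Not NE.
(Thorough, Light, Normal): Alex can switch to Deep (-5 → -1). Not NE.
(Thorough, Normal, Light): Bailey can switch to Light (-6 → 1). Not NE.
(Thorough, Normal, Normal): Alex can switch to Deep (-6 → 8). Not NE.
(Deep, Light, Light): Casey can switch to Normal (0 → 8). Not NE.
(Deep, Light, Normal): Alex gets -1, best alternative -5; Bailey gets 5, best alternative -8; Casey gets 8, best alternative 0. No profitable deviation — NE.
(Deep, Normal, Light): Alex can switch to Thorough (-3 → 9). Not NE.
(Deep, Normal, Normal): Bailey can switch to Light (-8 → 5). Not NE.

(Deep, Light, Normal)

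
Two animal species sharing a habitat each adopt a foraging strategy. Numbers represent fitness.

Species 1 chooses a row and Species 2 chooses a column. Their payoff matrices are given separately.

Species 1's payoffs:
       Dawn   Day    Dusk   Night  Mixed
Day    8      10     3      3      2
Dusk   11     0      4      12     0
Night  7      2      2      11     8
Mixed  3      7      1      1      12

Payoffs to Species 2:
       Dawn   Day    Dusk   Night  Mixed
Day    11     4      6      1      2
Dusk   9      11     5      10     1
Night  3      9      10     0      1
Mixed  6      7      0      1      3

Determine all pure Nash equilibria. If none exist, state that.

(Day, Dawn): Species 1 can switch to Dusk (8 → 11). Not NE.
(Day, Day): Species 2 can switch to Dawn (4 → 11). Not NE.
(Day, Dusk): Species 1 can switch to Dusk (3 → 4). Not NE.
(Day, Night): Species 1 can switch to Dusk (3 → 12). Not NE.
(Day, Mixed): Species 1 can switch to Night (2 → 8). Not NE.
(Dusk, Dawn): Species 2 can switch to Day (9 → 11). Not NE.
(Dusk, Day): Species 1 can switch to Day (0 → 10). Not NE.
(Dusk, Dusk): Species 2 can switch to Dawn (5 → 9). Not NE.
(Dusk, Night): Species 2 can switch to Day (10 → 11). Not NE.
(Dusk, Mixed): Species 1 can switch to Day (0 → 2). Not NE.
(The remaining 10 profiles each have a profitable deviation by the same check.)

There is no pure-strategy Nash equilibrium.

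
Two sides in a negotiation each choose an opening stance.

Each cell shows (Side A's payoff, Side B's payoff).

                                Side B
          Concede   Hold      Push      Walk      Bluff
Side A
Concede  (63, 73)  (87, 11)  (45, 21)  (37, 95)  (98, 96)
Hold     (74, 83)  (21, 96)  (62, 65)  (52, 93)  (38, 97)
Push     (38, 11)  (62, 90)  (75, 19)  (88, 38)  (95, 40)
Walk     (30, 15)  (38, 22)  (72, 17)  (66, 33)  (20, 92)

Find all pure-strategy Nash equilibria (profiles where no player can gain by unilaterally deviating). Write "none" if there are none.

For each strategy profile, look for a profitable unilateral deviation.
(Concede, Concede): Side A can switch to Hold (63 → 74). Not NE.
(Concede, Hold): Side B can switch to Concede (11 → 73). Not NE.
(Concede, Push): Side A can switch to Hold (45 → 62). Not NE.
(Concede, Walk): Side A can switch to Hold (37 → 52). Not NE.
(Concede, Bluff): Side A gets 98, best alternative 95; Side B gets 96, best alternative 95. No profitable deviation — NE.
(Hold, Concede): Side B can switch to Hold (83 → 96). Not NE.
(Hold, Hold): Side A can switch to Concede (21 → 87). Not NE.
(Hold, Push): Side A can switch to Push (62 → 75). Not NE.
(Hold, Walk): Side A can switch to Push (52 → 88). Not NE.
(The remaining 11 profiles each have a profitable deviation by the same check.)

The unique pure-strategy Nash equilibrium is (Concede, Bluff).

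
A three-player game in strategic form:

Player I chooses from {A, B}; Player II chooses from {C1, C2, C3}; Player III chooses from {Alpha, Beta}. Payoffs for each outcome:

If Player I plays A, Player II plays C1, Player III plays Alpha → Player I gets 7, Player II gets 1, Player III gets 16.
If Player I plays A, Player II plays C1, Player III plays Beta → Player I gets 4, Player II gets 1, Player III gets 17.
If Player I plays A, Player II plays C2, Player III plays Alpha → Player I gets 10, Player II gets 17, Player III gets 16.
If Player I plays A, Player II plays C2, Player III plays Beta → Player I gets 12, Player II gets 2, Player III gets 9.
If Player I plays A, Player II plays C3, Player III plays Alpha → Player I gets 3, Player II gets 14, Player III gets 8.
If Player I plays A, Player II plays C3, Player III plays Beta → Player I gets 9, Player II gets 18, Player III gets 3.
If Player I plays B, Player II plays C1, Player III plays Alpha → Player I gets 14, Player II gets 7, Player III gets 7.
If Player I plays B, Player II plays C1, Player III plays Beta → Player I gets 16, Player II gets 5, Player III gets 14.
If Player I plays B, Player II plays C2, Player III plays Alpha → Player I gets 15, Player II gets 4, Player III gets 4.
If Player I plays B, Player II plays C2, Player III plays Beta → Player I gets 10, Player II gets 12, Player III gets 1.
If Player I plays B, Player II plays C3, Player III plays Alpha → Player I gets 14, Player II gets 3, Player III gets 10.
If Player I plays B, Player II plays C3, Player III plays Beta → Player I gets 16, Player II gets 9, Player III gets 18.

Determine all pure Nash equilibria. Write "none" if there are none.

Player I against (C1, Alpha): payoffs 7, 14 → best response B.
Player I against (C1, Beta): payoffs 4, 16 → best response B.
Player I against (C2, Alpha): payoffs 10, 15 → best response B.
Player I against (C2, Beta): payoffs 12, 10 → best response A.
Player I against (C3, Alpha): payoffs 3, 14 → best response B.
Player I against (C3, Beta): payoffs 9, 16 → best response B.
Player II against (A, Alpha): payoffs 1, 17, 14 → best response C2.
Player II against (A, Beta): payoffs 1, 2, 18 → best response C3.
Player II against (B, Alpha): payoffs 7, 4, 3 → best response C1.
Player II against (B, Beta): payoffs 5, 12, 9 → best response C2.
Player III against (A, C1): payoffs 16, 17 → best response Beta.
Player III against (A, C2): payoffs 16, 9 → best response Alpha.
Player III against (A, C3): payoffs 8, 3 → best response Alpha.
Player III against (B, C1): payoffs 7, 14 → best response Beta.
Player III against (B, C2): payoffs 4, 1 → best response Alpha.
Player III against (B, C3): payoffs 10, 18 → best response Beta.
No profile is a mutual best response for all players.

none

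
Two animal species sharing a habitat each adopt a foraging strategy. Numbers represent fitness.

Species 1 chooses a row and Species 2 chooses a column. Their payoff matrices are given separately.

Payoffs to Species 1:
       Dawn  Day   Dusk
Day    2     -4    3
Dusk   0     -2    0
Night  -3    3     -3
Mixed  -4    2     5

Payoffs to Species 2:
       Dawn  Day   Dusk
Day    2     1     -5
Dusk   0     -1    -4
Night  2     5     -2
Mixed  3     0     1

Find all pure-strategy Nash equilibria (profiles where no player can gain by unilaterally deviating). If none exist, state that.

Species 1 against Dawn: payoffs 2, 0, -3, -4 → best response Day.
Species 1 against Day: payoffs -4, -2, 3, 2 → best response Night.
Species 1 against Dusk: payoffs 3, 0, -3, 5 → best response Mixed.
Species 2 against Day: payoffs 2, 1, -5 → best response Dawn.
Species 2 against Dusk: payoffs 0, -1, -4 → best response Dawn.
Species 2 against Night: payoffs 2, 5, -2 → best response Day.
Species 2 against Mixed: payoffs 3, 0, 1 → best response Dawn.
Mutual best responses: (Day, Dawn); (Night, Day).

(Day, Dawn), (Night, Day)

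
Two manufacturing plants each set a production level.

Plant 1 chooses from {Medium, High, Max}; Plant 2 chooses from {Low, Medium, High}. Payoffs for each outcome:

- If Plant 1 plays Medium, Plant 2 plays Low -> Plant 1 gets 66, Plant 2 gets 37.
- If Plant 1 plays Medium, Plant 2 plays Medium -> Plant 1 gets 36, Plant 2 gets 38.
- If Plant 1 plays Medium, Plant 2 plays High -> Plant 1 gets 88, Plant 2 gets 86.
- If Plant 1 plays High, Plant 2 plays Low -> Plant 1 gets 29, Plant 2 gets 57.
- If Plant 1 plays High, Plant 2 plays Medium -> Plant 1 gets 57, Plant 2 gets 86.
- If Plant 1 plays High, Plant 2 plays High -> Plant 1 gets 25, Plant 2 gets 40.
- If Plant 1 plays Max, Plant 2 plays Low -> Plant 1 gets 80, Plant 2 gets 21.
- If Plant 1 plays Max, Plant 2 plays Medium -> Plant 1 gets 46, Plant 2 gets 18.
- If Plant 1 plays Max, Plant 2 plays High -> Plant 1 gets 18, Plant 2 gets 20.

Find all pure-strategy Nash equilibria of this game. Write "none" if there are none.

Plant 1 against Low: payoffs 66, 29, 80 → best response Max.
Plant 1 against Medium: payoffs 36, 57, 46 → best response High.
Plant 1 against High: payoffs 88, 25, 18 → best response Medium.
Plant 2 against Medium: payoffs 37, 38, 86 → best response High.
Plant 2 against High: payoffs 57, 86, 40 → best response Medium.
Plant 2 against Max: payoffs 21, 18, 20 → best response Low.
Mutual best responses: (Medium, High); (High, Medium); (Max, Low).

(Medium, High); (High, Medium); (Max, Low)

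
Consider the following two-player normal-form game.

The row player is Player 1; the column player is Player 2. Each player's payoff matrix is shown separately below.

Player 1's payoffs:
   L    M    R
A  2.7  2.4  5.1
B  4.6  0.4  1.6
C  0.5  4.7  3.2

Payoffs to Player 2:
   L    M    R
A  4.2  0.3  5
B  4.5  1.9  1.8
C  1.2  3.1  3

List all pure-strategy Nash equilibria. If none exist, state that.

The pure Nash equilibria are (A, R); (B, L); (C, M).

Mark each player's best response to every combination of opponents' strategies; a profile where every player is best-responding is a pure Nash equilibrium.
Player 1 against L: payoffs 2.7, 4.6, 0.5 → best response B.
Player 1 against M: payoffs 2.4, 0.4, 4.7 → best response C.
Player 1 against R: payoffs 5.1, 1.6, 3.2 → best response A.
Player 2 against A: payoffs 4.2, 0.3, 5 → best response R.
Player 2 against B: payoffs 4.5, 1.9, 1.8 → best response L.
Player 2 against C: payoffs 1.2, 3.1, 3 → best response M.
Mutual best responses: (A, R); (B, L); (C, M).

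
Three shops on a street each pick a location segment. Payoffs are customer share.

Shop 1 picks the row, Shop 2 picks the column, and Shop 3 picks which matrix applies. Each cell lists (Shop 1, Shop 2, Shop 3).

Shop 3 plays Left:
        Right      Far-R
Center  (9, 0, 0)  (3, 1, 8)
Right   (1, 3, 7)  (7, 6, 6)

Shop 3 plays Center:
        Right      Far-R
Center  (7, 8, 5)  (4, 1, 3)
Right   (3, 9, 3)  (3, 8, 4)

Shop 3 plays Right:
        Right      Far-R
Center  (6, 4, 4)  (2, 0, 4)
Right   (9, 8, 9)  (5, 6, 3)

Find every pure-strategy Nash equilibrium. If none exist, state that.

(Center, Right, Center), (Right, Right, Right), (Right, Far-R, Left)

Shop 1 against (Right, Left): payoffs 9, 1 → best response Center.
Shop 1 against (Right, Center): payoffs 7, 3 → best response Center.
Shop 1 against (Right, Right): payoffs 6, 9 → best response Right.
Shop 1 against (Far-R, Left): payoffs 3, 7 → best response Right.
Shop 1 against (Far-R, Center): payoffs 4, 3 → best response Center.
Shop 1 against (Far-R, Right): payoffs 2, 5 → best response Right.
Shop 2 against (Center, Left): payoffs 0, 1 → best response Far-R.
Shop 2 against (Center, Center): payoffs 8, 1 → best response Right.
Shop 2 against (Center, Right): payoffs 4, 0 → best response Right.
Shop 2 against (Right, Left): payoffs 3, 6 → best response Far-R.
Shop 2 against (Right, Center): payoffs 9, 8 → best response Right.
Shop 2 against (Right, Right): payoffs 8, 6 → best response Right.
Shop 3 against (Center, Right): payoffs 0, 5, 4 → best response Center.
Shop 3 against (Center, Far-R): payoffs 8, 3, 4 → best response Left.
Shop 3 against (Right, Right): payoffs 7, 3, 9 → best response Right.
Shop 3 against (Right, Far-R): payoffs 6, 4, 3 → best response Left.
Mutual best responses: (Center, Right, Center); (Right, Right, Right); (Right, Far-R, Left).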